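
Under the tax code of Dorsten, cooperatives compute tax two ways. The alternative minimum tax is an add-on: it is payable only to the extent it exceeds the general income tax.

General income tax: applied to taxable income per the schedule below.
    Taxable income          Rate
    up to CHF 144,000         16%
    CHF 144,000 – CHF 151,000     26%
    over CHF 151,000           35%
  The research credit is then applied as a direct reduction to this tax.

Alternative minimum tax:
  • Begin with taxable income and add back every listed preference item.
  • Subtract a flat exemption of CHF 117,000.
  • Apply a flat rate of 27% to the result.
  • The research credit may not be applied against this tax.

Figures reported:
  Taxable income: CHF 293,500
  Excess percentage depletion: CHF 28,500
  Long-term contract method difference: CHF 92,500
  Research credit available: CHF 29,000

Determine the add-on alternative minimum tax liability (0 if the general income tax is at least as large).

CHF 34,590

Alternative minimum tax:
  Adjusted income: CHF 293,500 + CHF 28,500 + CHF 92,500 = CHF 414,500
  Less exemption CHF 117,000 → base CHF 297,500
  CHF 297,500 × 27% = CHF 80,325

General income tax:
  CHF 144,000 × 16% = CHF 23,040
  CHF 7,000 × 26% = CHF 1,820
  CHF 142,500 × 35% = CHF 49,875
  → CHF 74,735
  Less research credit CHF 29,000 → CHF 45,735

Excess of alternative minimum tax over general income tax: CHF 80,325 − CHF 45,735 = CHF 34,590.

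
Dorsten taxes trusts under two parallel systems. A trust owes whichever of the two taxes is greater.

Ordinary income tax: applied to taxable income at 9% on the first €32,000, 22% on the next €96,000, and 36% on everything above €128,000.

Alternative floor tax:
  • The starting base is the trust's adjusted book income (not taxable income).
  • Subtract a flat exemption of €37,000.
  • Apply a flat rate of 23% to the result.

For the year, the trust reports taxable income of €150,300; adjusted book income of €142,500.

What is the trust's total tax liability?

€32,028

Ordinary income tax:
  €32,000 × 9% = €2,880
  €96,000 × 22% = €21,120
  €22,300 × 36% = €8,028
  → €32,028

Alternative floor tax:
  Base (adjusted book income): €142,500
  Less exemption €37,000 → base €105,500
  €105,500 × 23% = €24,265

€32,028 > €24,265, so the ordinary income tax governs.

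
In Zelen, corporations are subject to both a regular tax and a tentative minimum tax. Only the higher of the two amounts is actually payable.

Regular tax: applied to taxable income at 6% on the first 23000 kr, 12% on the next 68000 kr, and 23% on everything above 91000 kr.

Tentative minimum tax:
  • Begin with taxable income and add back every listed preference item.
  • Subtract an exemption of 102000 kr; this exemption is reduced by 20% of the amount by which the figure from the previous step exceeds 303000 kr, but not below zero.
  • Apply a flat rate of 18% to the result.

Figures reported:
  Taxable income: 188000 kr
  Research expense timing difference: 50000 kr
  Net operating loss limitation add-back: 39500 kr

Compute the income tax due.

31850 kr

Tentative minimum tax:
  Adjusted income: 188000 kr + 50000 kr + 39500 kr = 277500 kr
  Exemption: 277500 kr ≤ 303000 kr, so full 102000 kr applies
  Base: 277500 kr − 102000 kr = 175500 kr
  175500 kr × 18% = 31590 kr

Regular tax:
  23000 kr × 6% = 1380 kr
  68000 kr × 12% = 8160 kr
  97000 kr × 23% = 22310 kr
  → 31850 kr

31850 kr > 31590 kr, so the regular tax governs.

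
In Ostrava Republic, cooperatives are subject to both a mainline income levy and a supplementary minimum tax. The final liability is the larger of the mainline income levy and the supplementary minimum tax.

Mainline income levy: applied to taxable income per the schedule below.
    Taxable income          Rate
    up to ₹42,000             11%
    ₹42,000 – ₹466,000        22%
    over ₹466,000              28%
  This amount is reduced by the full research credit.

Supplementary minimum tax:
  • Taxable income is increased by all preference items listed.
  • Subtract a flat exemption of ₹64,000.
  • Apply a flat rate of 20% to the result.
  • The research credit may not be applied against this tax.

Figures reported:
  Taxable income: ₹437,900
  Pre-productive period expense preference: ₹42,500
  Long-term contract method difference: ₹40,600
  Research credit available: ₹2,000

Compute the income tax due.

₹91,400

Mainline income levy:
  ₹42,000 × 11% = ₹4,620
  ₹395,900 × 22% = ₹87,098
  → ₹91,718
  Less research credit ₹2,000 → ₹89,718

Supplementary minimum tax:
  Adjusted income: ₹437,900 + ₹42,500 + ₹40,600 = ₹521,000
  Less exemption ₹64,000 → base ₹457,000
  ₹457,000 × 20% = ₹91,400

₹91,400 > ₹89,718, so the supplementary minimum tax is the binding amount.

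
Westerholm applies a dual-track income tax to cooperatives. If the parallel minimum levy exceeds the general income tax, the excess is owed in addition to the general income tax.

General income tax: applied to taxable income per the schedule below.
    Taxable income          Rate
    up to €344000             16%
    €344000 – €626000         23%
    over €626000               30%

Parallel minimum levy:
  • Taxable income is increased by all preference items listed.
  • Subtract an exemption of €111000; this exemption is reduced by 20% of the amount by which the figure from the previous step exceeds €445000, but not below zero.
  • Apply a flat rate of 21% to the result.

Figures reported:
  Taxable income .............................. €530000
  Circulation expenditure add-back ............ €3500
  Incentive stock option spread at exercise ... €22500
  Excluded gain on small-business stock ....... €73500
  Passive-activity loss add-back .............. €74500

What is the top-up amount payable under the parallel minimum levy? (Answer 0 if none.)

€37588

Parallel minimum levy:
  Adjusted income: €530000 + €3500 + €22500 + €73500 + €74500 = €704000
  Exemption: €111000 − 20% × (€704000 − €445000) = €111000 − €51800 = €59200
  Base: €704000 − €59200 = €644800
  €644800 × 21% = €135408

General income tax:
  €344000 × 16% = €55040
  €186000 × 23% = €42780
  → €97820

Excess of parallel minimum levy over general income tax: €135408 − €97820 = €37588.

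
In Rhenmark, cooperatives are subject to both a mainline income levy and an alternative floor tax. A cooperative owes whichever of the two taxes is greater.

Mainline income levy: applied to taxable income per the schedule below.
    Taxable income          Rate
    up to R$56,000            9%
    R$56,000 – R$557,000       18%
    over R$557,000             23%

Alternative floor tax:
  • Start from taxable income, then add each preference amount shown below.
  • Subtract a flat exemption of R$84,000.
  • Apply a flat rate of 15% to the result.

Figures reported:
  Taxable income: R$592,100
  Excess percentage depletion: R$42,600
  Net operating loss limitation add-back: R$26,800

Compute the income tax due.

Mainline income levy:
  R$56,000 × 9% = R$5,040
  R$501,000 × 18% = R$90,180
  R$35,100 × 23% = R$8,073
  → R$103,293

Alternative floor tax:
  Adjusted income: R$592,100 + R$42,600 + R$26,800 = R$661,500
  Less exemption R$84,000 → base R$577,500
  R$577,500 × 15% = R$86,625

R$103,293 > R$86,625, so the mainline income levy governs.

R$103,293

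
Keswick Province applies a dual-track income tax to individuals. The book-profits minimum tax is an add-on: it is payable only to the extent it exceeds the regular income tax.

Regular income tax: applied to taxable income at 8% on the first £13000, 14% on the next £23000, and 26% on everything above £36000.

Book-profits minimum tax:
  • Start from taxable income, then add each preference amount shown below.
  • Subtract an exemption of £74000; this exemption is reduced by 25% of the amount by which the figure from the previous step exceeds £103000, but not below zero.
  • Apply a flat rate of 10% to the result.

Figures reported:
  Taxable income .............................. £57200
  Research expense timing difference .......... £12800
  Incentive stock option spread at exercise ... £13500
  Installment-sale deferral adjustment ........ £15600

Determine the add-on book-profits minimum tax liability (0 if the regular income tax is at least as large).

£0

Book-profits minimum tax:
  Adjusted income: £57200 + £12800 + £13500 + £15600 = £99100
  Exemption: £99100 ≤ £103000, so full £74000 applies
  Base: £99100 − £74000 = £25100
  £25100 × 10% = £2510

Regular income tax:
  £13000 × 8% = £1040
  £23000 × 14% = £3220
  £21200 × 26% = £5512
  → £9772

£2510 ≤ £9772, so no add-on is due.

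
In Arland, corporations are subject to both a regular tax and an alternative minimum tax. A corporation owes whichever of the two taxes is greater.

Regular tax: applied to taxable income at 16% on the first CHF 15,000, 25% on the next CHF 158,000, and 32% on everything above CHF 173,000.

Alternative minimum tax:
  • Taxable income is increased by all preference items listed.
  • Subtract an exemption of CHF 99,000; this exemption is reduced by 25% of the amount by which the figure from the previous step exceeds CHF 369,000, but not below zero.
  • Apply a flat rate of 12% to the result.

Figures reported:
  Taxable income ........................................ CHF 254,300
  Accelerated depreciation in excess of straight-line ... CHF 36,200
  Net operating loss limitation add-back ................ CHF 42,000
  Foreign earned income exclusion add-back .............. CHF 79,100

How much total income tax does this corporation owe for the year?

Alternative minimum tax:
  Adjusted income: CHF 254,300 + CHF 36,200 + CHF 42,000 + CHF 79,100 = CHF 411,600
  Exemption: CHF 99,000 − 25% × (CHF 411,600 − CHF 369,000) = CHF 99,000 − CHF 10,650 = CHF 88,350
  Base: CHF 411,600 − CHF 88,350 = CHF 323,250
  CHF 323,250 × 12% = CHF 38,790

Regular tax:
  CHF 15,000 × 16% = CHF 2,400
  CHF 158,000 × 25% = CHF 39,500
  CHF 81,300 × 32% = CHF 26,016
  → CHF 67,916

CHF 67,916 > CHF 38,790, so the regular tax governs.

CHF 67,916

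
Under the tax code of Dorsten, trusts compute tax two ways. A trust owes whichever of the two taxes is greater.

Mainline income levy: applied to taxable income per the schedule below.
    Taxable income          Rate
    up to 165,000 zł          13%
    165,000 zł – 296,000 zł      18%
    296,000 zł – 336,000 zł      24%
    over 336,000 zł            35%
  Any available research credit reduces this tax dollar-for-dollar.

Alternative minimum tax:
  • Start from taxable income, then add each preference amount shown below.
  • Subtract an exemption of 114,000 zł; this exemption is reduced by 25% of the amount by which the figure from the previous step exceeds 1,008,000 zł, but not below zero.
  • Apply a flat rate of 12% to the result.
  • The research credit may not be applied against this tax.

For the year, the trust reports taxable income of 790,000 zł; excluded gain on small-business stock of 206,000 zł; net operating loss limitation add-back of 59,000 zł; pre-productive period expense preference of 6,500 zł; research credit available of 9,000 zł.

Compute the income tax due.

Mainline income levy:
  165,000 zł × 13% = 21,450 zł
  131,000 zł × 18% = 23,580 zł
  40,000 zł × 24% = 9,600 zł
  454,000 zł × 35% = 158,900 zł
  → 213,530 zł
  Less research credit 9,000 zł → 204,530 zł

Alternative minimum tax:
  Adjusted income: 790,000 zł + 206,000 zł + 59,000 zł + 6,500 zł = 1,061,500 zł
  Exemption: 114,000 zł − 25% × (1,061,500 zł − 1,008,000 zł) = 114,000 zł − 13,375 zł = 100,625 zł
  Base: 1,061,500 zł − 100,625 zł = 960,875 zł
  960,875 zł × 12% = 115,305 zł

204,530 zł > 115,305 zł, so the mainline income levy governs.

204,530 zł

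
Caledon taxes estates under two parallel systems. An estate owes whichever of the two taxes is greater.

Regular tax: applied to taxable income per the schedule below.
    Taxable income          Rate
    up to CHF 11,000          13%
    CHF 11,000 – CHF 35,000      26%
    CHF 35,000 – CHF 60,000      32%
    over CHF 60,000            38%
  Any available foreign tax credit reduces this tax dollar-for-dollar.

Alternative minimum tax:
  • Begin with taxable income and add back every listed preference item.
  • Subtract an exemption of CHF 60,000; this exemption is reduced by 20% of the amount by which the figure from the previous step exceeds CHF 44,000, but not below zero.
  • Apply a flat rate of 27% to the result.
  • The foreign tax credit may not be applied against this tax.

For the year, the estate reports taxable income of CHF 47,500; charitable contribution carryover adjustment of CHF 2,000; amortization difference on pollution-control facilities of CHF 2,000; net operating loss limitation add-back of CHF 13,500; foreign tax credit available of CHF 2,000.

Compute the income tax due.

Regular tax:
  CHF 11,000 × 13% = CHF 1,430
  CHF 24,000 × 26% = CHF 6,240
  CHF 12,500 × 32% = CHF 4,000
  → CHF 11,670
  Less foreign tax credit CHF 2,000 → CHF 9,670

Alternative minimum tax:
  Adjusted income: CHF 47,500 + CHF 2,000 + CHF 2,000 + CHF 13,500 = CHF 65,000
  Exemption: CHF 60,000 − 20% × (CHF 65,000 − CHF 44,000) = CHF 60,000 − CHF 4,200 = CHF 55,800
  Base: CHF 65,000 − CHF 55,800 = CHF 9,200
  CHF 9,200 × 27% = CHF 2,484

CHF 9,670 > CHF 2,484, so the regular tax governs.

CHF 9,670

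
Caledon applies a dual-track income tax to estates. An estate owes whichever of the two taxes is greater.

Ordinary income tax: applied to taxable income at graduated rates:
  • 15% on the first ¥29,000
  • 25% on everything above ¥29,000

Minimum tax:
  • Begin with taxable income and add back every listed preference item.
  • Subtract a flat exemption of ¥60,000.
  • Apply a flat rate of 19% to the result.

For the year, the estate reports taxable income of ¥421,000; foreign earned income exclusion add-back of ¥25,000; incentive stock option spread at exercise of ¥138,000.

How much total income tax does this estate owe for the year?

¥102,350

Minimum tax:
  Adjusted income: ¥421,000 + ¥25,000 + ¥138,000 = ¥584,000
  Less exemption ¥60,000 → base ¥524,000
  ¥524,000 × 19% = ¥99,560

Ordinary income tax:
  ¥29,000 × 15% = ¥4,350
  ¥392,000 × 25% = ¥98,000
  → ¥102,350

¥102,350 > ¥99,560, so the ordinary income tax governs.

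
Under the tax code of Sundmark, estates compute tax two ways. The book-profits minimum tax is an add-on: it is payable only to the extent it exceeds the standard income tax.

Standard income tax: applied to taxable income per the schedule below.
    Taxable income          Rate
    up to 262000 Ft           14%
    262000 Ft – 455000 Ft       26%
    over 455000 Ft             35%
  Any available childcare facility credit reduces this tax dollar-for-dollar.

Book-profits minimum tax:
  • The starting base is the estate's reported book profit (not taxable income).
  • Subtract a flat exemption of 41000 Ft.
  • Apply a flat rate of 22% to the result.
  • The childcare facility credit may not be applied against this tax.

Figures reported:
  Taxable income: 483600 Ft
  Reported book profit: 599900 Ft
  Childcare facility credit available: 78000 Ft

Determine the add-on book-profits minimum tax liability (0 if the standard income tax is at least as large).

104088 Ft

Standard income tax:
  262000 Ft × 14% = 36680 Ft
  193000 Ft × 26% = 50180 Ft
  28600 Ft × 35% = 10010 Ft
  → 96870 Ft
  Less childcare facility credit 78000 Ft → 18870 Ft

Book-profits minimum tax:
  Base (reported book profit): 599900 Ft
  Less exemption 41000 Ft → base 558900 Ft
  558900 Ft × 22% = 122958 Ft

Excess of book-profits minimum tax over standard income tax: 122958 Ft − 18870 Ft = 104088 Ft.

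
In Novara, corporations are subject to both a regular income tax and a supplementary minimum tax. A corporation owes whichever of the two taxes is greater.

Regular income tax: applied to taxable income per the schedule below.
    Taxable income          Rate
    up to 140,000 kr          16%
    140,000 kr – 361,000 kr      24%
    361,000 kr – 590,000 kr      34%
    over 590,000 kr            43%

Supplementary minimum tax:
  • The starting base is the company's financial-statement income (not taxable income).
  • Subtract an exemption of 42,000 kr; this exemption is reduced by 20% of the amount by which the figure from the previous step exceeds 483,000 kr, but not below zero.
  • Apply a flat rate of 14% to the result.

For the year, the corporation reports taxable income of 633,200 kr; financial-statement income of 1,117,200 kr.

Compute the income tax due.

171,876 kr

Regular income tax:
  140,000 kr × 16% = 22,400 kr
  221,000 kr × 24% = 53,040 kr
  229,000 kr × 34% = 77,860 kr
  43,200 kr × 43% = 18,576 kr
  → 171,876 kr

Supplementary minimum tax:
  Base (financial-statement income): 1,117,200 kr
  Exemption: 20% × (1,117,200 kr − 483,000 kr) = 126,840 kr ≥ 42,000 kr, so the exemption is fully phased out
  Base: 1,117,200 kr − 0 kr = 1,117,200 kr
  1,117,200 kr × 14% = 156,408 kr

171,876 kr > 156,408 kr, so the regular income tax governs.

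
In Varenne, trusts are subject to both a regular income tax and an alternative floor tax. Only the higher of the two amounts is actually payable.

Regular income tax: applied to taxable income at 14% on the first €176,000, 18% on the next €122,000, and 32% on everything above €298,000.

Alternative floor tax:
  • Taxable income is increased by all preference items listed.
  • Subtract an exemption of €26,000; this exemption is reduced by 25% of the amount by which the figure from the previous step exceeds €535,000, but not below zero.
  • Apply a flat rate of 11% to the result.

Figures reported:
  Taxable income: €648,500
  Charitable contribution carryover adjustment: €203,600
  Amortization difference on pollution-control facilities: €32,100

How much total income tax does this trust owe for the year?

€158,760

Alternative floor tax:
  Adjusted income: €648,500 + €203,600 + €32,100 = €884,200
  Exemption: 25% × (€884,200 − €535,000) = €87,300 ≥ €26,000, so the exemption is fully phased out
  Base: €884,200 − €0 = €884,200
  €884,200 × 11% = €97,262

Regular income tax:
  €176,000 × 14% = €24,640
  €122,000 × 18% = €21,960
  €350,500 × 32% = €112,160
  → €158,760

€158,760 > €97,262, so the regular income tax governs.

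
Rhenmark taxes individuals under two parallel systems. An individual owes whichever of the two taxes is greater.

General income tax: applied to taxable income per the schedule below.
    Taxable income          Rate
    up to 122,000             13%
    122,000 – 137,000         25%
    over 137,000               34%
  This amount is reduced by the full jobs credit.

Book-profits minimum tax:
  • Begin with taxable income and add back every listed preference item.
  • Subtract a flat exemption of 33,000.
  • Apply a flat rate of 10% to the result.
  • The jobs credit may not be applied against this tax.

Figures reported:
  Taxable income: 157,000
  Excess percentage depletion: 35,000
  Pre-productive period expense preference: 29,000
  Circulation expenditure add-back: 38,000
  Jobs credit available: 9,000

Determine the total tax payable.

22,600

Book-profits minimum tax:
  Adjusted income: 157,000 + 35,000 + 29,000 + 38,000 = 259,000
  Less exemption 33,000 → base 226,000
  226,000 × 10% = 22,600

General income tax:
  122,000 × 13% = 15,860
  15,000 × 25% = 3,750
  20,000 × 34% = 6,800
  → 26,410
  Less jobs credit 9,000 → 17,410

22,600 > 17,410, so the book-profits minimum tax is the binding amount.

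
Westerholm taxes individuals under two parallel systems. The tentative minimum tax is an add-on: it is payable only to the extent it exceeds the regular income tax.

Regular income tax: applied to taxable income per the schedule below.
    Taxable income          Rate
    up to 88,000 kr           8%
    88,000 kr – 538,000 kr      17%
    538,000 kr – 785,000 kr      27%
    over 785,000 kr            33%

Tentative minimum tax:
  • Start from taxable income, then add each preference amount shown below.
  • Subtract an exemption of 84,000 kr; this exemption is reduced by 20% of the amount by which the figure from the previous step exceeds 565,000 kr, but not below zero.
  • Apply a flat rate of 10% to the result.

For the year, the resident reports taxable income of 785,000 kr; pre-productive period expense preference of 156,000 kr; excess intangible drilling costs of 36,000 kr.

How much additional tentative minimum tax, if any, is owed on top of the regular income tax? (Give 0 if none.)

Regular income tax:
  88,000 kr × 8% = 7,040 kr
  450,000 kr × 17% = 76,500 kr
  247,000 kr × 27% = 66,690 kr
  → 150,230 kr

Tentative minimum tax:
  Adjusted income: 785,000 kr + 156,000 kr + 36,000 kr = 977,000 kr
  Exemption: 84,000 kr − 20% × (977,000 kr − 565,000 kr) = 84,000 kr − 82,400 kr = 1,600 kr
  Base: 977,000 kr − 1,600 kr = 975,400 kr
  975,400 kr × 10% = 97,540 kr

97,540 kr ≤ 150,230 kr, so no add-on is due.

0 kr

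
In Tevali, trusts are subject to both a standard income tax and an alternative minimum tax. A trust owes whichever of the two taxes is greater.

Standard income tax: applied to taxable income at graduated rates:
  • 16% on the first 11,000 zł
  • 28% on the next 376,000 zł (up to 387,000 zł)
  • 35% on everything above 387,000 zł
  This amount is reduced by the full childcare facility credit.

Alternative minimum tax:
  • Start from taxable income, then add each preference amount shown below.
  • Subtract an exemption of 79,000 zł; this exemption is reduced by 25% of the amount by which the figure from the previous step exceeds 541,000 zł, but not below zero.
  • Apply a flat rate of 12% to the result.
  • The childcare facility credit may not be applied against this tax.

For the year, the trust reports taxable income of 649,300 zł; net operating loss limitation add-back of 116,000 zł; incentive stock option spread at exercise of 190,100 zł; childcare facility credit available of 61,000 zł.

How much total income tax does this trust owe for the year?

Standard income tax:
  11,000 zł × 16% = 1,760 zł
  376,000 zł × 28% = 105,280 zł
  262,300 zł × 35% = 91,805 zł
  → 198,845 zł
  Less childcare facility credit 61,000 zł → 137,845 zł

Alternative minimum tax:
  Adjusted income: 649,300 zł + 116,000 zł + 190,100 zł = 955,400 zł
  Exemption: 25% × (955,400 zł − 541,000 zł) = 103,600 zł ≥ 79,000 zł, so the exemption is fully phased out
  Base: 955,400 zł − 0 zł = 955,400 zł
  955,400 zł × 12% = 114,648 zł

137,845 zł > 114,648 zł, so the standard income tax governs.

137,845 zł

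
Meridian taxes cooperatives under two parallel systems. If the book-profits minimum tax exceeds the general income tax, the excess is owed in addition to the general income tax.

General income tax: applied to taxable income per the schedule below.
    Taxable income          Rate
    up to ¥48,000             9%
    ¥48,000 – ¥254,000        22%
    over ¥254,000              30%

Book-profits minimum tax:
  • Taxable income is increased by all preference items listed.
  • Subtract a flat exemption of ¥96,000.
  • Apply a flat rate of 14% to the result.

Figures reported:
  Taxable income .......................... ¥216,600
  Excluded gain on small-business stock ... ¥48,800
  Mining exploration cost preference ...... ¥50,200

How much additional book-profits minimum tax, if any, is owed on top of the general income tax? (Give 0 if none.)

Book-profits minimum tax:
  Adjusted income: ¥216,600 + ¥48,800 + ¥50,200 = ¥315,600
  Less exemption ¥96,000 → base ¥219,600
  ¥219,600 × 14% = ¥30,744

General income tax:
  ¥48,000 × 9% = ¥4,320
  ¥168,600 × 22% = ¥37,092
  → ¥41,412

¥30,744 ≤ ¥41,412, so no add-on is due.

¥0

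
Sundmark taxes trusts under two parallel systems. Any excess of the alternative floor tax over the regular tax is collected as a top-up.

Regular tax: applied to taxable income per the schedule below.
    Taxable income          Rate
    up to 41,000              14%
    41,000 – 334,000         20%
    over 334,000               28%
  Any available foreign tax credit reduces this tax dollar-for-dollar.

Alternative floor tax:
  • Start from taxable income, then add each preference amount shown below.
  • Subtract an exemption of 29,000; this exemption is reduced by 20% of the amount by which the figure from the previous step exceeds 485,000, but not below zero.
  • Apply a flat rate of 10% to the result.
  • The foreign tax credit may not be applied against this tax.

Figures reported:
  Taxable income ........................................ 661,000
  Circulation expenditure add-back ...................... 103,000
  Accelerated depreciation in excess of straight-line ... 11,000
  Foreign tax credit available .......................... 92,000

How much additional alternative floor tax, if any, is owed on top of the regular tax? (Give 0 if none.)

Regular tax:
  41,000 × 14% = 5,740
  293,000 × 20% = 58,600
  327,000 × 28% = 91,560
  → 155,900
  Less foreign tax credit 92,000 → 63,900

Alternative floor tax:
  Adjusted income: 661,000 + 103,000 + 11,000 = 775,000
  Exemption: 20% × (775,000 − 485,000) = 58,000 ≥ 29,000, so the exemption is fully phased out
  Base: 775,000 − 0 = 775,000
  775,000 × 10% = 77,500

Excess of alternative floor tax over regular tax: 77,500 − 63,900 = 13,600.

13,600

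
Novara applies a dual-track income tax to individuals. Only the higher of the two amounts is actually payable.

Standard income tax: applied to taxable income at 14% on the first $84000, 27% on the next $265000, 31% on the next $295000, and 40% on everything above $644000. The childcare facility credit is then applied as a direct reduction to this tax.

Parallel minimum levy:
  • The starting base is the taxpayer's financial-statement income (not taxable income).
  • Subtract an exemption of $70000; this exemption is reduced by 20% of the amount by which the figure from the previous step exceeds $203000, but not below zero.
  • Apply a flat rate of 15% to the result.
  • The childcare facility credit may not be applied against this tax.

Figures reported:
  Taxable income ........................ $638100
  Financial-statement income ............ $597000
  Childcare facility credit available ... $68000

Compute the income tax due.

Parallel minimum levy:
  Base (financial-statement income): $597000
  Exemption: 20% × ($597000 − $203000) = $78800 ≥ $70000, so the exemption is fully phased out
  Base: $597000 − $0 = $597000
  $597000 × 15% = $89550

Standard income tax:
  $84000 × 14% = $11760
  $265000 × 27% = $71550
  $289100 × 31% = $89621
  → $172931
  Less childcare facility credit $68000 → $104931

$104931 > $89550, so the standard income tax governs.

$104931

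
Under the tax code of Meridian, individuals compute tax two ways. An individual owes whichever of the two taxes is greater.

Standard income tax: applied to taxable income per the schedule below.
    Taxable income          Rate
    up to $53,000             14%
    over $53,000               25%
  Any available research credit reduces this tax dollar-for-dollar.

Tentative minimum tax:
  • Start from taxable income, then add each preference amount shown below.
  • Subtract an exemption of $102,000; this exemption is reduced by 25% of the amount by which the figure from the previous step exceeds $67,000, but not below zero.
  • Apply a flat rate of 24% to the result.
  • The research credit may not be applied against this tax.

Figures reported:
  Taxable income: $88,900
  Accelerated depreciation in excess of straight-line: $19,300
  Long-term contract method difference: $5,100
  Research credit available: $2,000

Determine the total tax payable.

Standard income tax:
  $53,000 × 14% = $7,420
  $35,900 × 25% = $8,975
  → $16,395
  Less research credit $2,000 → $14,395

Tentative minimum tax:
  Adjusted income: $88,900 + $19,300 + $5,100 = $113,300
  Exemption: $102,000 − 25% × ($113,300 − $67,000) = $102,000 − $11,575 = $90,425
  Base: $113,300 − $90,425 = $22,875
  $22,875 × 24% = $5,490

$14,395 > $5,490, so the standard income tax governs.

$14,395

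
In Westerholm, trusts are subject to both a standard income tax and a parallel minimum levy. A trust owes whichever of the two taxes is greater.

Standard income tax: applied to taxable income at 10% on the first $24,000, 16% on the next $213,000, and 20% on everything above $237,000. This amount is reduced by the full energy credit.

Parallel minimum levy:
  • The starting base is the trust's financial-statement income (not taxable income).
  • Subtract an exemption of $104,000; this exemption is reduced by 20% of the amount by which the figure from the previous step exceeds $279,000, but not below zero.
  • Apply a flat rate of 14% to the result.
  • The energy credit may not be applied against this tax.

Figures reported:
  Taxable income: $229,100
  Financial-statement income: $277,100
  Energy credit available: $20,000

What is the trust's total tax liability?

Standard income tax:
  $24,000 × 10% = $2,400
  $205,100 × 16% = $32,816
  → $35,216
  Less energy credit $20,000 → $15,216

Parallel minimum levy:
  Base (financial-statement income): $277,100
  Exemption: $277,100 ≤ $279,000, so full $104,000 applies
  Base: $277,100 − $104,000 = $173,100
  $173,100 × 14% = $24,234

$24,234 > $15,216, so the parallel minimum levy is the binding amount.

$24,234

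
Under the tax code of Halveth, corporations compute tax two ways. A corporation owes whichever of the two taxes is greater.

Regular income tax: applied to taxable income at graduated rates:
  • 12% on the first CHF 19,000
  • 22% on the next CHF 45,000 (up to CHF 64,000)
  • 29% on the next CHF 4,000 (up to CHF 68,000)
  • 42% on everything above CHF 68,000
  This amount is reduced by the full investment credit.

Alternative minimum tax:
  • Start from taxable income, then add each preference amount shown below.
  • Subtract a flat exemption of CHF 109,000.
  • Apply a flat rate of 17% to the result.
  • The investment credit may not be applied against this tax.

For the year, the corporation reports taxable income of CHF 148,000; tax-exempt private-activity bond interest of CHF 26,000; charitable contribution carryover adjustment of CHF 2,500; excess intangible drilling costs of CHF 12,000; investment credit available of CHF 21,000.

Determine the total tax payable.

CHF 25,940

Alternative minimum tax:
  Adjusted income: CHF 148,000 + CHF 26,000 + CHF 2,500 + CHF 12,000 = CHF 188,500
  Less exemption CHF 109,000 → base CHF 79,500
  CHF 79,500 × 17% = CHF 13,515

Regular income tax:
  CHF 19,000 × 12% = CHF 2,280
  CHF 45,000 × 22% = CHF 9,900
  CHF 4,000 × 29% = CHF 1,160
  CHF 80,000 × 42% = CHF 33,600
  → CHF 46,940
  Less investment credit CHF 21,000 → CHF 25,940

CHF 25,940 > CHF 13,515, so the regular income tax governs.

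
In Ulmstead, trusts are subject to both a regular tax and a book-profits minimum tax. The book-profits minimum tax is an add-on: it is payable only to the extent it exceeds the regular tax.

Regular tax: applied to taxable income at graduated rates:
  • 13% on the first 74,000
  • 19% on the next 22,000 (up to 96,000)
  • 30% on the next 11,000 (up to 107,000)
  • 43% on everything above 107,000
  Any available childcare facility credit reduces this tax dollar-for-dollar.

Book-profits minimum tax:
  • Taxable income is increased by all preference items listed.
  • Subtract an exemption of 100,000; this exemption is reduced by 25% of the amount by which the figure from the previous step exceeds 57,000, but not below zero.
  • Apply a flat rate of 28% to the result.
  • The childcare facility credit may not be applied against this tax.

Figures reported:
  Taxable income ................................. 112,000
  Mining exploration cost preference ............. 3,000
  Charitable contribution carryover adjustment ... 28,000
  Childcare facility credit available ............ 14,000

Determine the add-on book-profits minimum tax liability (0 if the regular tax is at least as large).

Regular tax:
  74,000 × 13% = 9,620
  22,000 × 19% = 4,180
  11,000 × 30% = 3,300
  5,000 × 43% = 2,150
  → 19,250
  Less childcare facility credit 14,000 → 5,250

Book-profits minimum tax:
  Adjusted income: 112,000 + 3,000 + 28,000 = 143,000
  Exemption: 100,000 − 25% × (143,000 − 57,000) = 100,000 − 21,500 = 78,500
  Base: 143,000 − 78,500 = 64,500
  64,500 × 28% = 18,060

Excess of book-profits minimum tax over regular tax: 18,060 − 5,250 = 12,810.

12,810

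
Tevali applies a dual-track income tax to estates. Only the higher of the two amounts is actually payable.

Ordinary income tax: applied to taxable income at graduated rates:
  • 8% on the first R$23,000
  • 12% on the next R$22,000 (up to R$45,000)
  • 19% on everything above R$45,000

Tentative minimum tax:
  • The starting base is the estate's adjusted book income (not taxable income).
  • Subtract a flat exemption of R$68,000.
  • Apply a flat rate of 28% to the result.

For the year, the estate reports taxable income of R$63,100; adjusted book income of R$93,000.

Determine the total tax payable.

R$7,919

Tentative minimum tax:
  Base (adjusted book income): R$93,000
  Less exemption R$68,000 → base R$25,000
  R$25,000 × 28% = R$7,000

Ordinary income tax:
  R$23,000 × 8% = R$1,840
  R$22,000 × 12% = R$2,640
  R$18,100 × 19% = R$3,439
  → R$7,919

R$7,919 > R$7,000, so the ordinary income tax governs.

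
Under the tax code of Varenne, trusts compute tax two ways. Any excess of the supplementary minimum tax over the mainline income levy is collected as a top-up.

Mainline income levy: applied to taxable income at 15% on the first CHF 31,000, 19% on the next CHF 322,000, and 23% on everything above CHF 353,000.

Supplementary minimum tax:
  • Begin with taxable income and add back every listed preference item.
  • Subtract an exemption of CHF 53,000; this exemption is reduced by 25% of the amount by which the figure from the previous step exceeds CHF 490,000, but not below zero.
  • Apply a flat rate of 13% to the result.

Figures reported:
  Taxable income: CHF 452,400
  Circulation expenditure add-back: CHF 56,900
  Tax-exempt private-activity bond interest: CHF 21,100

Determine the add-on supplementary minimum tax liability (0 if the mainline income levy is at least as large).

Supplementary minimum tax:
  Adjusted income: CHF 452,400 + CHF 56,900 + CHF 21,100 = CHF 530,400
  Exemption: CHF 53,000 − 25% × (CHF 530,400 − CHF 490,000) = CHF 53,000 − CHF 10,100 = CHF 42,900
  Base: CHF 530,400 − CHF 42,900 = CHF 487,500
  CHF 487,500 × 13% = CHF 63,375

Mainline income levy:
  CHF 31,000 × 15% = CHF 4,650
  CHF 322,000 × 19% = CHF 61,180
  CHF 99,400 × 23% = CHF 22,862
  → CHF 88,692

CHF 63,375 ≤ CHF 88,692, so no add-on is due.

CHF 0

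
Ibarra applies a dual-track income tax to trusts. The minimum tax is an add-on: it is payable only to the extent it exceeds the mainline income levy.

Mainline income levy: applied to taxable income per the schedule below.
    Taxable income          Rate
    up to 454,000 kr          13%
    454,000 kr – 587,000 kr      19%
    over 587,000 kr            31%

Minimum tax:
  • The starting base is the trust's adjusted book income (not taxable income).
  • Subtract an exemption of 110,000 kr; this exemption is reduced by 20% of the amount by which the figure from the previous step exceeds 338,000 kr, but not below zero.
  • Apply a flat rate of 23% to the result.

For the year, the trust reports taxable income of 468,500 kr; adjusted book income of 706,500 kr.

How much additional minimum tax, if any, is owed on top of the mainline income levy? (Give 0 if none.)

Minimum tax:
  Base (adjusted book income): 706,500 kr
  Exemption: 110,000 kr − 20% × (706,500 kr − 338,000 kr) = 110,000 kr − 73,700 kr = 36,300 kr
  Base: 706,500 kr − 36,300 kr = 670,200 kr
  670,200 kr × 23% = 154,146 kr

Mainline income levy:
  454,000 kr × 13% = 59,020 kr
  14,500 kr × 19% = 2,755 kr
  → 61,775 kr

Excess of minimum tax over mainline income levy: 154,146 kr − 61,775 kr = 92,371 kr.

92,371 kr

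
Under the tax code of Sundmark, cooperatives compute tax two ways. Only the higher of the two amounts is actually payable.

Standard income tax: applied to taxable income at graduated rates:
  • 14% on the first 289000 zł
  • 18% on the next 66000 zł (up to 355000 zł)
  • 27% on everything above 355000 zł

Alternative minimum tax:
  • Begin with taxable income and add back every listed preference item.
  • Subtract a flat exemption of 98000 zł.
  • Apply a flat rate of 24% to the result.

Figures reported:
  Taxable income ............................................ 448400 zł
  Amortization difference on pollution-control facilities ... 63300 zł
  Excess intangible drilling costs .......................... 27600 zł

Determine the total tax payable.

Standard income tax:
  289000 zł × 14% = 40460 zł
  66000 zł × 18% = 11880 zł
  93400 zł × 27% = 25218 zł
  → 77558 zł

Alternative minimum tax:
  Adjusted income: 448400 zł + 63300 zł + 27600 zł = 539300 zł
  Less exemption 98000 zł → base 441300 zł
  441300 zł × 24% = 105912 zł

105912 zł > 77558 zł, so the alternative minimum tax is the binding amount.

105912 zł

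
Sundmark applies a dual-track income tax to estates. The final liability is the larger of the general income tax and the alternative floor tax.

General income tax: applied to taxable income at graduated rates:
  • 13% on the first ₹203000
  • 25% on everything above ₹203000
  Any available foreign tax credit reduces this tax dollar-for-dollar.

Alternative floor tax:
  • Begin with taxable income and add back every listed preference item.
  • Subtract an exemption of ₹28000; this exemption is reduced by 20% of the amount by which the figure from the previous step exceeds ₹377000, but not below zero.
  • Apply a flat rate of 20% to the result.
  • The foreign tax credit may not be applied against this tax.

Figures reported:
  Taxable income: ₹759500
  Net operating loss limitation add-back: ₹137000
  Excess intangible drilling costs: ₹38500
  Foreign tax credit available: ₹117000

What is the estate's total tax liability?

₹187000

General income tax:
  ₹203000 × 13% = ₹26390
  ₹556500 × 25% = ₹139125
  → ₹165515
  Less foreign tax credit ₹117000 → ₹48515

Alternative floor tax:
  Adjusted income: ₹759500 + ₹137000 + ₹38500 = ₹935000
  Exemption: 20% × (₹935000 − ₹377000) = ₹111600 ≥ ₹28000, so the exemption is fully phased out
  Base: ₹935000 − ₹0 = ₹935000
  ₹935000 × 20% = ₹187000

₹187000 > ₹48515, so the alternative floor tax is the binding amount.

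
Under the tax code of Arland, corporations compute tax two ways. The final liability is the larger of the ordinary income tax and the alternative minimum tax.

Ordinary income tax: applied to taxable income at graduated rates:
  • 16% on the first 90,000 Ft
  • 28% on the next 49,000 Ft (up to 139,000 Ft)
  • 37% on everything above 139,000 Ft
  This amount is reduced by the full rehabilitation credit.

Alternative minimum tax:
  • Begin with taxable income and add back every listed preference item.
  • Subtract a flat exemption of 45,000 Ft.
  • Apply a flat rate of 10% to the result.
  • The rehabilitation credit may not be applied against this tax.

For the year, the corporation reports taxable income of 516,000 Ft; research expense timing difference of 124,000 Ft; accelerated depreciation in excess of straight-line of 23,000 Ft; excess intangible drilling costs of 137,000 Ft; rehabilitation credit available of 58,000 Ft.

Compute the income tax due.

Ordinary income tax:
  90,000 Ft × 16% = 14,400 Ft
  49,000 Ft × 28% = 13,720 Ft
  377,000 Ft × 37% = 139,490 Ft
  → 167,610 Ft
  Less rehabilitation credit 58,000 Ft → 109,610 Ft

Alternative minimum tax:
  Adjusted income: 516,000 Ft + 124,000 Ft + 23,000 Ft + 137,000 Ft = 800,000 Ft
  Less exemption 45,000 Ft → base 755,000 Ft
  755,000 Ft × 10% = 75,500 Ft

109,610 Ft > 75,500 Ft, so the ordinary income tax governs.

109,610 Ft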